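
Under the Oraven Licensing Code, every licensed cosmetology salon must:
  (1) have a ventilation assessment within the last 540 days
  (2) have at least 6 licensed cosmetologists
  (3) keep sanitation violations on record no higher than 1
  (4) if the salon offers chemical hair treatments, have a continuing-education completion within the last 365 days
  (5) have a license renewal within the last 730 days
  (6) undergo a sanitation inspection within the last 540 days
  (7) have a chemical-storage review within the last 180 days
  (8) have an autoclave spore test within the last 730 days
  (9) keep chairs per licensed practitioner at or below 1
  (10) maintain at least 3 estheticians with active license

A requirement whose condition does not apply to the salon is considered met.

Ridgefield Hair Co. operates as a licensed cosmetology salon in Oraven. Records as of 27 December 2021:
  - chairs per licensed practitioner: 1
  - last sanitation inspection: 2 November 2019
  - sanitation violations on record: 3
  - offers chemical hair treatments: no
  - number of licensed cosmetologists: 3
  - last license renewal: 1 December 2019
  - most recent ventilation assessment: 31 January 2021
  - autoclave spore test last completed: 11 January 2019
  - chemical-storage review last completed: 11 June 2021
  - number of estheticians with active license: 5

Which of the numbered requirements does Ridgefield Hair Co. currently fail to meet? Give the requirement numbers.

1. ventilation assessment 330 days ago vs limit 540 → met
2. licensed cosmetologists 3 < 6 → not met
3. sanitation violations on record 3 > 1 → not met
4. condition 'offers chemical hair treatments' does not hold → requirement n/a → met
5. license renewal 757 days ago vs limit 730 → not met
6. sanitation inspection 786 days ago vs limit 540 → not met
7. chemical-storage review 199 days ago vs limit 180 → not met
8. autoclave spore test 1081 days ago vs limit 730 → not met
9. chairs per licensed practitioner 1 ≤ 1 → met
10. estheticians with active license 5 ≥ 3 → met
Not met: 2, 3, 5, 6, 7, 8

2, 3, 5, 6, 7, 8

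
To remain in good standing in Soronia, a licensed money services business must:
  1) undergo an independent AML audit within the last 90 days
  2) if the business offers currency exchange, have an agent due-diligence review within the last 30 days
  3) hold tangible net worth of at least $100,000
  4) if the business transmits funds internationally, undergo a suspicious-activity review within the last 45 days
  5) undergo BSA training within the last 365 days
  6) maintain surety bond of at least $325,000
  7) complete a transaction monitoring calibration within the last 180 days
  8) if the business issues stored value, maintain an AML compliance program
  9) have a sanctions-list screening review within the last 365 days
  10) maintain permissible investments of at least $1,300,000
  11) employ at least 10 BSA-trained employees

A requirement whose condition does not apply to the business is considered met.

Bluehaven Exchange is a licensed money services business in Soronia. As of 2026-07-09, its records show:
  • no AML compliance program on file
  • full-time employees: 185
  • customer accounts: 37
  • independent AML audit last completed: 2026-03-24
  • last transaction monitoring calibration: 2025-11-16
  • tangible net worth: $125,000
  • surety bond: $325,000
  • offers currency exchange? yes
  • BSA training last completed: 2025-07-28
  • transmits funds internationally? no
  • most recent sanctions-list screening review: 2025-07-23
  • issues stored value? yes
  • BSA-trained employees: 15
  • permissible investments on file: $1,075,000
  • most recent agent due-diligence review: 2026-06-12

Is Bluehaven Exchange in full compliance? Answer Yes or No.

1. independent AML audit 107 days ago vs limit 90 → not met
2. condition 'offers currency exchange' holds; agent due-diligence review 27 days ago vs limit 30 → met
3. tangible net worth $125,000 ≥ $100,000 → met
4. condition 'transmits funds internationally' does not hold → requirement n/a → met
5. BSA training 346 days ago vs limit 365 → met
6. surety bond $325,000 ≥ $325,000 → met
7. transaction monitoring calibration 235 days ago vs limit 180 → not met
8. condition 'issues stored value' holds; AML compliance program absent → not met
9. sanctions-list screening review 351 days ago vs limit 365 → met
10. permissible investments $1,075,000 < $1,300,000 → not met
11. BSA-trained employees 15 ≥ 10 → met
Not met: 1, 7, 8, 10

No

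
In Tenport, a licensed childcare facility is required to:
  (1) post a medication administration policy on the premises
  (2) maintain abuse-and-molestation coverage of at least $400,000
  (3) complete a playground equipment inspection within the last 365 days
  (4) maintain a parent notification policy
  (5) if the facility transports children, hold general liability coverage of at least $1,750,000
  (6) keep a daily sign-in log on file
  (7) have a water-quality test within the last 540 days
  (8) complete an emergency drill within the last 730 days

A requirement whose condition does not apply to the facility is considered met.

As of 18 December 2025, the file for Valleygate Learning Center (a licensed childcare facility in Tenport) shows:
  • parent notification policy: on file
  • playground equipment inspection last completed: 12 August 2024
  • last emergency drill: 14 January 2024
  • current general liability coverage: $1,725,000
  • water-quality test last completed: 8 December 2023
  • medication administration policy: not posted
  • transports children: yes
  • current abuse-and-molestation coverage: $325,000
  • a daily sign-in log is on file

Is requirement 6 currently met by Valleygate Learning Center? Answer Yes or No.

Yes

6. daily sign-in log present → met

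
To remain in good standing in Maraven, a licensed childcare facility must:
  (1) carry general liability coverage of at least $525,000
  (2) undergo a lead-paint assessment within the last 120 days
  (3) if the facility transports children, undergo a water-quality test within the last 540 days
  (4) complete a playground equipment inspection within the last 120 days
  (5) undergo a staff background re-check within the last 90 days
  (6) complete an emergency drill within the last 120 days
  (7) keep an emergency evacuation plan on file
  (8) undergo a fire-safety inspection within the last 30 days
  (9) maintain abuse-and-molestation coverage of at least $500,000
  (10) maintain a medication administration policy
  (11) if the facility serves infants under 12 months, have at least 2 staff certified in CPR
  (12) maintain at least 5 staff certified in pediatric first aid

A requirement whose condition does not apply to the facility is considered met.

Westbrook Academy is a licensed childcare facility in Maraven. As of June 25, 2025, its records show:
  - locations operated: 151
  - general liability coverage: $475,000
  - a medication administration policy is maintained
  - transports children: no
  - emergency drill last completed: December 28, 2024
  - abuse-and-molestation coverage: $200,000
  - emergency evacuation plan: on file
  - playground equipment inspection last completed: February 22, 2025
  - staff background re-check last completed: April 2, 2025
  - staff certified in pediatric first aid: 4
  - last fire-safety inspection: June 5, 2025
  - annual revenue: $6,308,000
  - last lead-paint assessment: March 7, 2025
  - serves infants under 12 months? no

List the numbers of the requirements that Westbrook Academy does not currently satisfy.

1, 4, 6, 9, 12

1. general liability coverage $475,000 < $525,000 → not met
2. lead-paint assessment 110 days ago vs limit 120 → met
3. condition 'transports children' does not hold → requirement n/a → met
4. playground equipment inspection 123 days ago vs limit 120 → not met
5. staff background re-check 84 days ago vs limit 90 → met
6. emergency drill 179 days ago vs limit 120 → not met
7. emergency evacuation plan present → met
8. fire-safety inspection 20 days ago vs limit 30 → met
9. abuse-and-molestation coverage $200,000 < $500,000 → not met
10. medication administration policy present → met
11. condition 'serves infants under 12 months' does not hold → requirement n/a → met
12. staff certified in pediatric first aid 4 < 5 → not met
Not met: 1, 4, 6, 9, 12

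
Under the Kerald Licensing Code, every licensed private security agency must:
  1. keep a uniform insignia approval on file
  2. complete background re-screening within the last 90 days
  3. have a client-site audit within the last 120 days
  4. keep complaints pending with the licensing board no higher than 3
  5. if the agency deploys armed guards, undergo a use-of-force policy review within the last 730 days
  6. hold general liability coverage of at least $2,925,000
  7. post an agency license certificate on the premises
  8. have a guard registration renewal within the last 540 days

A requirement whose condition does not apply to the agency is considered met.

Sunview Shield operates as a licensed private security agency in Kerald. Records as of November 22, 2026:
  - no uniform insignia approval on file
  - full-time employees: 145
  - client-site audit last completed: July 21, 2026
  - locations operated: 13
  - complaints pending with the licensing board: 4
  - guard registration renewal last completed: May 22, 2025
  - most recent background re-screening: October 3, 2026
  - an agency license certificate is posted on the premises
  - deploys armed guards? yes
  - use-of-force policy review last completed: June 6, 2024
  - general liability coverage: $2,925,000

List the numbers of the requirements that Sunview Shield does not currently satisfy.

1, 3, 4, 5, 8

1. uniform insignia approval absent → not met
2. background re-screening 50 days ago vs limit 90 → met
3. client-site audit 124 days ago vs limit 120 → not met
4. complaints pending with the licensing board 4 > 3 → not met
5. condition 'deploys armed guards' holds; use-of-force policy review 899 days ago vs limit 730 → not met
6. general liability coverage $2,925,000 ≥ $2,925,000 → met
7. agency license certificate present → met
8. guard registration renewal 549 days ago vs limit 540 → not met
Not met: 1, 3, 4, 5, 8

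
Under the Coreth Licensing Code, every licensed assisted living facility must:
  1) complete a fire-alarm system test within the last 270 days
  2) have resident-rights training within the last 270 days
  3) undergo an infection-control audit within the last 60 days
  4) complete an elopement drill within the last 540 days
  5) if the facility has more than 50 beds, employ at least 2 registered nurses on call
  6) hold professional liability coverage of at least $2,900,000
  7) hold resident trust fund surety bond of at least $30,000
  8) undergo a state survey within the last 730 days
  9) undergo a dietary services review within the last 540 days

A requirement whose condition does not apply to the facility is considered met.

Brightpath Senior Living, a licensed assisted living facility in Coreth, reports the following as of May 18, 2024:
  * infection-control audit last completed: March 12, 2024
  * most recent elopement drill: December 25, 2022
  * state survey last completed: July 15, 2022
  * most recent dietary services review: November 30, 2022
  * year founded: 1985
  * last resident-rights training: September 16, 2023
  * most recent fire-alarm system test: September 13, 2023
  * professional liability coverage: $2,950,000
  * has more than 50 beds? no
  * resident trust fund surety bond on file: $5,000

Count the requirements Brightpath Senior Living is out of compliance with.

1. fire-alarm system test 248 days ago vs limit 270 → met
2. resident-rights training 245 days ago vs limit 270 → met
3. infection-control audit 67 days ago vs limit 60 → not met
4. elopement drill 510 days ago vs limit 540 → met
5. condition 'has more than 50 beds' does not hold → requirement n/a → met
6. professional liability coverage $2,950,000 ≥ $2,900,000 → met
7. resident trust fund surety bond $5,000 < $30,000 → not met
8. state survey 673 days ago vs limit 730 → met
9. dietary services review 535 days ago vs limit 540 → met
Not met: 2 of 9

2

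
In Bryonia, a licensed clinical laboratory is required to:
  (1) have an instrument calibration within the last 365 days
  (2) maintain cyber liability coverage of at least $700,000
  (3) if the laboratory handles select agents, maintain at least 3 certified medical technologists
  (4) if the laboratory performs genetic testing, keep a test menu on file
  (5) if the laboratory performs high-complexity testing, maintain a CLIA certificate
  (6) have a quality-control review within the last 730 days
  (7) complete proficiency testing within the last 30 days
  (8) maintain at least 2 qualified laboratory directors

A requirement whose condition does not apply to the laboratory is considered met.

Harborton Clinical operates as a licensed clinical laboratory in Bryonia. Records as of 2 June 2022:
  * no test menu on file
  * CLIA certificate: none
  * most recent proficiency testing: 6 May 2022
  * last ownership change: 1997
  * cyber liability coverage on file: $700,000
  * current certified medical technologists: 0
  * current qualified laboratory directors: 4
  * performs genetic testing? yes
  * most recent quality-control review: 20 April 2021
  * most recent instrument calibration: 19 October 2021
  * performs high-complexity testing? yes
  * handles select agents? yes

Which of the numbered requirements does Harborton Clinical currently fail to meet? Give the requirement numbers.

1. instrument calibration 226 days ago vs limit 365 → met
2. cyber liability coverage $700,000 ≥ $700,000 → met
3. condition 'handles select agents' holds; certified medical technologists 0 < 3 → not met
4. condition 'performs genetic testing' holds; test menu absent → not met
5. condition 'performs high-complexity testing' holds; CLIA certificate absent → not met
6. quality-control review 408 days ago vs limit 730 → met
7. proficiency testing 27 days ago vs limit 30 → met
8. qualified laboratory directors 4 ≥ 2 → met
Not met: 3, 4, 5

3, 4, 5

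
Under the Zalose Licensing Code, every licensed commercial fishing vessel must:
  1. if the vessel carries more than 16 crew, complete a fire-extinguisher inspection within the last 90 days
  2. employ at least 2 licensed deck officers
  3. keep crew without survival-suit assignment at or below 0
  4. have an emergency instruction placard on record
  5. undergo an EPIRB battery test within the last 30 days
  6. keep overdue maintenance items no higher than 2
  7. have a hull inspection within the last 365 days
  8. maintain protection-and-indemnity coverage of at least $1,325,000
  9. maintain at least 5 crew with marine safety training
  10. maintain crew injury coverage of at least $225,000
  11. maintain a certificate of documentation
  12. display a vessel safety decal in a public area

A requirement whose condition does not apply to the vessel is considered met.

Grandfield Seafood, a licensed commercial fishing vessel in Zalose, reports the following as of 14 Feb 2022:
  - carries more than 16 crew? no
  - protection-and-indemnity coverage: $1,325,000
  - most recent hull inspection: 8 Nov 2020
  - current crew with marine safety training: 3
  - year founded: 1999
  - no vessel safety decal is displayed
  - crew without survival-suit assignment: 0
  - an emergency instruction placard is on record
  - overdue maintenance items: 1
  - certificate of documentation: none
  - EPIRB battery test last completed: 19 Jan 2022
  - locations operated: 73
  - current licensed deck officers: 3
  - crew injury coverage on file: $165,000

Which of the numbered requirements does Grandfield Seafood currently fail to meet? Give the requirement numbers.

7, 9, 10, 11, 12

1. condition 'carries more than 16 crew' does not hold → requirement n/a → met
2. licensed deck officers 3 ≥ 2 → met
3. crew without survival-suit assignment 0 ≤ 0 → met
4. emergency instruction placard present → met
5. EPIRB battery test 26 days ago vs limit 30 → met
6. overdue maintenance items 1 ≤ 2 → met
7. hull inspection 463 days ago vs limit 365 → not met
8. protection-and-indemnity coverage $1,325,000 ≥ $1,325,000 → met
9. crew with marine safety training 3 < 5 → not met
10. crew injury coverage $165,000 < $225,000 → not met
11. certificate of documentation absent → not met
12. vessel safety decal absent → not met
Not met: 7, 9, 10, 11, 12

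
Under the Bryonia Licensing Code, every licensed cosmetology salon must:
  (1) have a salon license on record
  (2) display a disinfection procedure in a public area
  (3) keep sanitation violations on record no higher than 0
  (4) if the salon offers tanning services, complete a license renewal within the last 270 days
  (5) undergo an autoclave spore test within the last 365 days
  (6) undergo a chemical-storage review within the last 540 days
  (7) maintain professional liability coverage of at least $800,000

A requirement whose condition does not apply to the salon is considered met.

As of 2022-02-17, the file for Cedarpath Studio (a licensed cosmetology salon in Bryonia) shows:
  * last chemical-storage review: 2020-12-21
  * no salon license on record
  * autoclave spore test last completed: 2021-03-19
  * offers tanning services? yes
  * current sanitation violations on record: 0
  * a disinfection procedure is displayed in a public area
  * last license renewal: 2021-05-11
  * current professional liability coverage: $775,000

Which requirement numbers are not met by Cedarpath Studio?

1. salon license absent → not met
2. disinfection procedure present → met
3. sanitation violations on record 0 ≤ 0 → met
4. condition 'offers tanning services' holds; license renewal 282 days ago vs limit 270 → not met
5. autoclave spore test 335 days ago vs limit 365 → met
6. chemical-storage review 423 days ago vs limit 540 → met
7. professional liability coverage $775,000 < $800,000 → not met
Not met: 1, 4, 7

1, 4, 7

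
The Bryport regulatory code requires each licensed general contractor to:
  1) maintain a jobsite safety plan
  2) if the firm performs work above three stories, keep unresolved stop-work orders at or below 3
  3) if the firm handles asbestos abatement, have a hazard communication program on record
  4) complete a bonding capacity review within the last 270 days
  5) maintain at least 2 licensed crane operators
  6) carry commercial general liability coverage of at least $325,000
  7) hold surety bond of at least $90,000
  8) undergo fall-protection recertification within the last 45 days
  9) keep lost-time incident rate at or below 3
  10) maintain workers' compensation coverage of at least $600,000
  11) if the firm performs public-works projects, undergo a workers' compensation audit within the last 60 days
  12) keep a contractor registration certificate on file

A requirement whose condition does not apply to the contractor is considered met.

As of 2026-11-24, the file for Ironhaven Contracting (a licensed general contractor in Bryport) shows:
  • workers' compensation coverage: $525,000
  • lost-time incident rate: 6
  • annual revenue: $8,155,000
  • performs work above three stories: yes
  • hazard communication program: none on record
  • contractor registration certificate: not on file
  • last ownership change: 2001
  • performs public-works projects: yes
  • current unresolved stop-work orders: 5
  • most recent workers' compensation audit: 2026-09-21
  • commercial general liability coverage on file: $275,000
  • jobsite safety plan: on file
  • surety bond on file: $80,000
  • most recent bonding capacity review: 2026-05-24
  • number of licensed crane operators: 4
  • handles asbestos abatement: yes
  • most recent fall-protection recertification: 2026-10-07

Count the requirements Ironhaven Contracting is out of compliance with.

1. jobsite safety plan present → met
2. condition 'performs work above three stories' holds; unresolved stop-work orders 5 > 3 → not met
3. condition 'handles asbestos abatement' holds; hazard communication program absent → not met
4. bonding capacity review 184 days ago vs limit 270 → met
5. licensed crane operators 4 ≥ 2 → met
6. commercial general liability coverage $275,000 < $325,000 → not met
7. surety bond $80,000 < $90,000 → not met
8. fall-protection recertification 48 days ago vs limit 45 → not met
9. lost-time incident rate 6 > 3 → not met
10. workers' compensation coverage $525,000 < $600,000 → not met
11. condition 'performs public-works projects' holds; workers' compensation audit 64 days ago vs limit 60 → not met
12. contractor registration certificate absent → not met
Not met: 9 of 12

9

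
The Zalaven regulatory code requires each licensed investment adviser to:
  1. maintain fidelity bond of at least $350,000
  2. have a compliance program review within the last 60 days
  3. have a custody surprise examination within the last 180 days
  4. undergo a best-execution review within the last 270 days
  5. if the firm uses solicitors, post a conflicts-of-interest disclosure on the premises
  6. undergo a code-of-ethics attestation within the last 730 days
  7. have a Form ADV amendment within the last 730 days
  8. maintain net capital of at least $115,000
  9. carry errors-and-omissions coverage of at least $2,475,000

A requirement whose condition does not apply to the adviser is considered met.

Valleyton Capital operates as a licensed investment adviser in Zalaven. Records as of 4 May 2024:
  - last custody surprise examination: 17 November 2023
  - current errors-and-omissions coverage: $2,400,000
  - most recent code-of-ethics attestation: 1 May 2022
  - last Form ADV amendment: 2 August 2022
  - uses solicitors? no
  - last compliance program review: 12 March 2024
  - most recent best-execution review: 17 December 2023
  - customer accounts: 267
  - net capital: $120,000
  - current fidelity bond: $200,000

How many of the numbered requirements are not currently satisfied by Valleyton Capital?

1. fidelity bond $200,000 < $350,000 → not met
2. compliance program review 53 days ago vs limit 60 → met
3. custody surprise examination 169 days ago vs limit 180 → met
4. best-execution review 139 days ago vs limit 270 → met
5. condition 'uses solicitors' does not hold → requirement n/a → met
6. code-of-ethics attestation 734 days ago vs limit 730 → not met
7. Form ADV amendment 641 days ago vs limit 730 → met
8. net capital $120,000 ≥ $115,000 → met
9. errors-and-omissions coverage $2,400,000 < $2,475,000 → not met
Not met: 3 of 9

3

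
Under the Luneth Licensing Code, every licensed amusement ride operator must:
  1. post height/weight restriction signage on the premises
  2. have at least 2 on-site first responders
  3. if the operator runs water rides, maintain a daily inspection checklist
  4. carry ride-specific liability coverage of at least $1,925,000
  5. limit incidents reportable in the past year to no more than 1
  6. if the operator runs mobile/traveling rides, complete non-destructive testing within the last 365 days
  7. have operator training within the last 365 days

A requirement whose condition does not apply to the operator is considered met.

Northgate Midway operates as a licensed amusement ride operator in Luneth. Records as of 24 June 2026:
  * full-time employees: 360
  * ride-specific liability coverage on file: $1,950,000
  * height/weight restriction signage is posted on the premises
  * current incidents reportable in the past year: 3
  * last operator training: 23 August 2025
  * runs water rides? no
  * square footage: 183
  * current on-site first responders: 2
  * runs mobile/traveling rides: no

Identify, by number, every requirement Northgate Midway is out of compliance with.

5

1. height/weight restriction signage present → met
2. on-site first responders 2 ≥ 2 → met
3. condition 'runs water rides' does not hold → requirement n/a → met
4. ride-specific liability coverage $1,950,000 ≥ $1,925,000 → met
5. incidents reportable in the past year 3 > 1 → not met
6. condition 'runs mobile/traveling rides' does not hold → requirement n/a → met
7. operator training 305 days ago vs limit 365 → met
Not met: 5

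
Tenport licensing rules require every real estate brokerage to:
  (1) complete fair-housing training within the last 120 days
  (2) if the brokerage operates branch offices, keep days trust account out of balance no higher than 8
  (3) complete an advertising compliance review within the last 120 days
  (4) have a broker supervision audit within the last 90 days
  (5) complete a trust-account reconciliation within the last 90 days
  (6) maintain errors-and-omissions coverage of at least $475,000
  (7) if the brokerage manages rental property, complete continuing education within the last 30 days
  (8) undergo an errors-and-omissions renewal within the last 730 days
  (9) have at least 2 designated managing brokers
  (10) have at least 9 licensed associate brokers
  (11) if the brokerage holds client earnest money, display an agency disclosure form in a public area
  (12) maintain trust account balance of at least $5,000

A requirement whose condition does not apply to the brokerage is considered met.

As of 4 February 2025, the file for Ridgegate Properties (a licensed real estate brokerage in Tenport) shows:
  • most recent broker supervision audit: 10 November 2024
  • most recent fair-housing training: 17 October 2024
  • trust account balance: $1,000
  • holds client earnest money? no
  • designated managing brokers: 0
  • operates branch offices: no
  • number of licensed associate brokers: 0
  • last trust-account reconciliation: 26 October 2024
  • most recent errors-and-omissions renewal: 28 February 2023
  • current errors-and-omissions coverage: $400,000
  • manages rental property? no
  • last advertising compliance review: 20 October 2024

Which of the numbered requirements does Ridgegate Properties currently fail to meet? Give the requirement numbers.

5, 6, 9, 10, 12

1. fair-housing training 110 days ago vs limit 120 → met
2. condition 'operates branch offices' does not hold → requirement n/a → met
3. advertising compliance review 107 days ago vs limit 120 → met
4. broker supervision audit 86 days ago vs limit 90 → met
5. trust-account reconciliation 101 days ago vs limit 90 → not met
6. errors-and-omissions coverage $400,000 < $475,000 → not met
7. condition 'manages rental property' does not hold → requirement n/a → met
8. errors-and-omissions renewal 707 days ago vs limit 730 → met
9. designated managing brokers 0 < 2 → not met
10. licensed associate brokers 0 < 9 → not met
11. condition 'holds client earnest money' does not hold → requirement n/a → met
12. trust account balance $1,000 < $5,000 → not met
Not met: 5, 6, 9, 10, 12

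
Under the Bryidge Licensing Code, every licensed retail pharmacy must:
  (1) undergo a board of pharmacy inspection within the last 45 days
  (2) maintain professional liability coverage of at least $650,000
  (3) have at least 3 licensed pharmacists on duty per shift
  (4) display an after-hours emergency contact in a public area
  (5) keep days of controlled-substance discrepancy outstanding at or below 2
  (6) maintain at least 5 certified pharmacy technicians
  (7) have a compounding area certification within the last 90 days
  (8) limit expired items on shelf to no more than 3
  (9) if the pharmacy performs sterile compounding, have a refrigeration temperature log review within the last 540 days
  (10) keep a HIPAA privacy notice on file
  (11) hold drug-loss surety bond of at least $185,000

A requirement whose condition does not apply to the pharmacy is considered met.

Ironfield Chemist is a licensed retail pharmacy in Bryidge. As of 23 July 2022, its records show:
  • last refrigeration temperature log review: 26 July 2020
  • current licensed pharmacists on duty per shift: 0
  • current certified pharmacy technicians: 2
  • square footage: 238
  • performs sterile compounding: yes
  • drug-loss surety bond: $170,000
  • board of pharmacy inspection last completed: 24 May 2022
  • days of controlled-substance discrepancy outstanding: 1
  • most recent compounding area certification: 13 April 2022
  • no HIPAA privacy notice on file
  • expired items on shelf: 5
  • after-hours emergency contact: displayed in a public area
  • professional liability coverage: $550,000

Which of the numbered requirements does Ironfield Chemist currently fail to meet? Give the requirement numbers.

1, 2, 3, 6, 7, 8, 9, 10, 11

1. board of pharmacy inspection 60 days ago vs limit 45 → not met
2. professional liability coverage $550,000 < $650,000 → not met
3. licensed pharmacists on duty per shift 0 < 3 → not met
4. after-hours emergency contact present → met
5. days of controlled-substance discrepancy outstanding 1 ≤ 2 → met
6. certified pharmacy technicians 2 < 5 → not met
7. compounding area certification 101 days ago vs limit 90 → not met
8. expired items on shelf 5 > 3 → not met
9. condition 'performs sterile compounding' holds; refrigeration temperature log review 727 days ago vs limit 540 → not met
10. HIPAA privacy notice absent → not met
11. drug-loss surety bond $170,000 < $185,000 → not met
Not met: 1, 2, 3, 6, 7, 8, 9, 10, 11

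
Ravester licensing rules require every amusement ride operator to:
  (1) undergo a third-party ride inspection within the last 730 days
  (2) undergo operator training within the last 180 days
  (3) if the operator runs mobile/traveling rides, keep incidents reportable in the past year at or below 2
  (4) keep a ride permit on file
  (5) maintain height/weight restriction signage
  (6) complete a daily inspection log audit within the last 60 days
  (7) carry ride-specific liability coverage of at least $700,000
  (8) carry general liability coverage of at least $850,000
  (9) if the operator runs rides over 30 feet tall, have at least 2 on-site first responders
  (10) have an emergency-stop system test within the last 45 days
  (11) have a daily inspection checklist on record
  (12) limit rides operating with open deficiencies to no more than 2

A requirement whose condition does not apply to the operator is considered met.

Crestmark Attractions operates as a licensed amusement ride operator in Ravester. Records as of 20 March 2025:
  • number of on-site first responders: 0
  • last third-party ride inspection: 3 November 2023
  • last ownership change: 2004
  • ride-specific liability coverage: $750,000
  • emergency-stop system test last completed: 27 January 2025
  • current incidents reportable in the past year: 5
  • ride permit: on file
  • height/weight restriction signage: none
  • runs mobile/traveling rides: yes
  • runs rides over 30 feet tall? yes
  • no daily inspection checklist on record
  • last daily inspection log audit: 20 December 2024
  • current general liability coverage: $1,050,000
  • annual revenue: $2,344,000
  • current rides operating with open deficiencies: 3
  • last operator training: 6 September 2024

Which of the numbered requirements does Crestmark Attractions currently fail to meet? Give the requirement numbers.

1. third-party ride inspection 503 days ago vs limit 730 → met
2. operator training 195 days ago vs limit 180 → not met
3. condition 'runs mobile/traveling rides' holds; incidents reportable in the past year 5 > 2 → not met
4. ride permit present → met
5. height/weight restriction signage absent → not met
6. daily inspection log audit 90 days ago vs limit 60 → not met
7. ride-specific liability coverage $750,000 ≥ $700,000 → met
8. general liability coverage $1,050,000 ≥ $850,000 → met
9. condition 'runs rides over 30 feet tall' holds; on-site first responders 0 < 2 → not met
10. emergency-stop system test 52 days ago vs limit 45 → not met
11. daily inspection checklist absent → not met
12. rides operating with open deficiencies 3 > 2 → not met
Not met: 2, 3, 5, 6, 9, 10, 11, 12

2, 3, 5, 6, 9, 10, 11, 12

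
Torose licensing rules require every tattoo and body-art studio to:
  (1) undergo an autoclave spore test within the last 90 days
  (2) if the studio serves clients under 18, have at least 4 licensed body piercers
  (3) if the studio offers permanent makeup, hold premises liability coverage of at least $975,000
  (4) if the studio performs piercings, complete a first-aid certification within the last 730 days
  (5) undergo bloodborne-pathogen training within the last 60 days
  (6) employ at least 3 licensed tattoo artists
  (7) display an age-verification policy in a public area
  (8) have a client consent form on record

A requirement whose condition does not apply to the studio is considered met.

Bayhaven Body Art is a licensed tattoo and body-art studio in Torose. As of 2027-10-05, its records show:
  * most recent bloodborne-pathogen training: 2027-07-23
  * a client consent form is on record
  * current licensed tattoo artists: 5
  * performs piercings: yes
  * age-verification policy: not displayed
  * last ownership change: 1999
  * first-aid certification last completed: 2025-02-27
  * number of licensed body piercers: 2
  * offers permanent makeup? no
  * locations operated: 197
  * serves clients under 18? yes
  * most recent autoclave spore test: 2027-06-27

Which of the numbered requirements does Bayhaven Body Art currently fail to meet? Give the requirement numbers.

1, 2, 4, 5, 7

1. autoclave spore test 100 days ago vs limit 90 → not met
2. condition 'serves clients under 18' holds; licensed body piercers 2 < 4 → not met
3. condition 'offers permanent makeup' does not hold → requirement n/a → met
4. condition 'performs piercings' holds; first-aid certification 950 days ago vs limit 730 → not met
5. bloodborne-pathogen training 74 days ago vs limit 60 → not met
6. licensed tattoo artists 5 ≥ 3 → met
7. age-verification policy absent → not met
8. client consent form present → met
Not met: 1, 2, 4, 5, 7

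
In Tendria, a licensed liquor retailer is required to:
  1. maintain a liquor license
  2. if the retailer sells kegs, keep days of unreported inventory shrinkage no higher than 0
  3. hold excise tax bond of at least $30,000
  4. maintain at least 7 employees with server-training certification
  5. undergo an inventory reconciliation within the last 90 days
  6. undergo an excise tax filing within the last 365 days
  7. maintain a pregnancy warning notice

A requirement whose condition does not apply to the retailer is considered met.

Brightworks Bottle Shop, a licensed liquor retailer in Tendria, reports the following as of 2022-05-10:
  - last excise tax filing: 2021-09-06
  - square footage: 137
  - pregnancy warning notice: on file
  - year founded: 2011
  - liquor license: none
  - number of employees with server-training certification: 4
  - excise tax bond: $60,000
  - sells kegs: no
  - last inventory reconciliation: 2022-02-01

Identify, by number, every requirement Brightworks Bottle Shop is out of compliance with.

1, 4, 5

1. liquor license absent → not met
2. condition 'sells kegs' does not hold → requirement n/a → met
3. excise tax bond $60,000 ≥ $30,000 → met
4. employees with server-training certification 4 < 7 → not met
5. inventory reconciliation 98 days ago vs limit 90 → not met
6. excise tax filing 246 days ago vs limit 365 → met
7. pregnancy warning notice present → met
Not met: 1, 4, 5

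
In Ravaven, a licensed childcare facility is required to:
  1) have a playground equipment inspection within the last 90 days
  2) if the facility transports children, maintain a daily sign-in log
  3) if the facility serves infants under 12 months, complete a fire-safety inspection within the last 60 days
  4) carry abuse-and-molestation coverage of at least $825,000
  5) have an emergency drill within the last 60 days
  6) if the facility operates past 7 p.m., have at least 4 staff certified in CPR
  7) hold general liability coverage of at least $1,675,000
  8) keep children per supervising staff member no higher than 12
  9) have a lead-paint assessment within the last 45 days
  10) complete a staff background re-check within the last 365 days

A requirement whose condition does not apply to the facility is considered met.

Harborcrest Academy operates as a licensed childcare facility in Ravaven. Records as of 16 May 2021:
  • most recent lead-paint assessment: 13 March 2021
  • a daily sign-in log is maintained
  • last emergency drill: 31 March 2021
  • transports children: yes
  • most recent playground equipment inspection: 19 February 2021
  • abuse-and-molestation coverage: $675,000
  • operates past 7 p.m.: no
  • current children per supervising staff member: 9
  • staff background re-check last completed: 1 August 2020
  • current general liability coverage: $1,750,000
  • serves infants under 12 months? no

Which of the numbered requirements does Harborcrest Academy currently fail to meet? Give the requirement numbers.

1. playground equipment inspection 86 days ago vs limit 90 → met
2. condition 'transports children' holds; daily sign-in log present → met
3. condition 'serves infants under 12 months' does not hold → requirement n/a → met
4. abuse-and-molestation coverage $675,000 < $825,000 → not met
5. emergency drill 46 days ago vs limit 60 → met
6. condition 'operates past 7 p.m.' does not hold → requirement n/a → met
7. general liability coverage $1,750,000 ≥ $1,675,000 → met
8. children per supervising staff member 9 ≤ 12 → met
9. lead-paint assessment 64 days ago vs limit 45 → not met
10. staff background re-check 288 days ago vs limit 365 → met
Not met: 4, 9

4, 9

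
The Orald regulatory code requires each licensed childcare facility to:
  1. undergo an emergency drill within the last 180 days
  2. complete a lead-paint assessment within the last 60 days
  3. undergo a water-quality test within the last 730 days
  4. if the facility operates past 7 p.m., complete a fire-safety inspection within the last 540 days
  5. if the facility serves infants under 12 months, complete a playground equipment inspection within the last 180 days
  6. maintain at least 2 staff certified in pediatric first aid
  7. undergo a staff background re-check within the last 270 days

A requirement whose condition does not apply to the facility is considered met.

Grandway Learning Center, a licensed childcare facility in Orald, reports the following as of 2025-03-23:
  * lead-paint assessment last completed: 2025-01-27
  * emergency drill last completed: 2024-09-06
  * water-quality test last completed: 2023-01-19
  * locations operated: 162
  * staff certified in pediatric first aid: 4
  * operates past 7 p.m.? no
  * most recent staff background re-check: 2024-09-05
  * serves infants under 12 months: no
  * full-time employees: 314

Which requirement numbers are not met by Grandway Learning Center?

1, 3

1. emergency drill 198 days ago vs limit 180 → not met
2. lead-paint assessment 55 days ago vs limit 60 → met
3. water-quality test 794 days ago vs limit 730 → not met
4. condition 'operates past 7 p.m.' does not hold → requirement n/a → met
5. condition 'serves infants under 12 months' does not hold → requirement n/a → met
6. staff certified in pediatric first aid 4 ≥ 2 → met
7. staff background re-check 199 days ago vs limit 270 → met
Not met: 1, 3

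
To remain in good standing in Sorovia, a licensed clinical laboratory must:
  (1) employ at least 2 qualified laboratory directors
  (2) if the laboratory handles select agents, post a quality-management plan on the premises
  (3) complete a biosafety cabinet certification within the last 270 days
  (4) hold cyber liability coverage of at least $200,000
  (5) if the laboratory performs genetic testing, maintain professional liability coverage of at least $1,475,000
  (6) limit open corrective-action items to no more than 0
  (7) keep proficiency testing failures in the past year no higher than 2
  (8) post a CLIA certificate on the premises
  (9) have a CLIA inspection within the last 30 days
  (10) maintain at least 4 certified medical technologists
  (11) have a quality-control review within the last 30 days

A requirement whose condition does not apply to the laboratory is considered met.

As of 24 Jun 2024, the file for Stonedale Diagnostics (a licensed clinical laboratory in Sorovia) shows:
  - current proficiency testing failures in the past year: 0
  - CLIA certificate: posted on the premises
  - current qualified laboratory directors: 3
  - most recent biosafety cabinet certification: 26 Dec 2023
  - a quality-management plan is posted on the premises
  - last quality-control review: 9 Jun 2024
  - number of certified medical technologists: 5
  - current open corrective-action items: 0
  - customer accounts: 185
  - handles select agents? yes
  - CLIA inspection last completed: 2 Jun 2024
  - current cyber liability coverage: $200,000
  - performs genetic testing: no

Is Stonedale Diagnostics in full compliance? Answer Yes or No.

1. qualified laboratory directors 3 ≥ 2 → met
2. condition 'handles select agents' holds; quality-management plan present → met
3. biosafety cabinet certification 181 days ago vs limit 270 → met
4. cyber liability coverage $200,000 ≥ $200,000 → met
5. condition 'performs genetic testing' does not hold → requirement n/a → met
6. open corrective-action items 0 ≤ 0 → met
7. proficiency testing failures in the past year 0 ≤ 2 → met
8. CLIA certificate present → met
9. CLIA inspection 22 days ago vs limit 30 → met
10. certified medical technologists 5 ≥ 4 → met
11. quality-control review 15 days ago vs limit 30 → met
All met.

Yes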